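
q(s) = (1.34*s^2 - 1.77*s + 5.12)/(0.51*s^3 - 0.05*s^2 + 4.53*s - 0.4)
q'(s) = (2.68*s - 1.77)/(0.51*s^3 - 0.05*s^2 + 4.53*s - 0.4) + (-1.53*s^2 + 0.1*s - 4.53)*(1.34*s^2 - 1.77*s + 5.12)/(0.51*s^3 - 0.05*s^2 + 4.53*s - 0.4)^2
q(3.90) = 0.40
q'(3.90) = -0.05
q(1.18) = 0.86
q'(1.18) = -0.74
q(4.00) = 0.39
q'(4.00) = -0.05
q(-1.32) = -1.28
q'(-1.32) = -0.53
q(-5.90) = -0.47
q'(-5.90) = -0.07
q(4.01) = 0.39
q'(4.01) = -0.05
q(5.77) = 0.32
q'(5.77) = -0.03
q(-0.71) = -1.84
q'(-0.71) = -1.63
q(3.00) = 0.45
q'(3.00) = -0.07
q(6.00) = 0.32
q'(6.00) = -0.03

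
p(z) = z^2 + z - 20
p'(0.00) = 1.00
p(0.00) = -20.00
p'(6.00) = 13.00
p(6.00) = 22.00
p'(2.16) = 5.32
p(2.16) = -13.17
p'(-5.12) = -9.24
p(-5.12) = 1.09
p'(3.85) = 8.70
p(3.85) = -1.33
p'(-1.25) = -1.50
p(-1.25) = -19.69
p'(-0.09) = 0.82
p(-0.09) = -20.08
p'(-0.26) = 0.48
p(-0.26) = -20.19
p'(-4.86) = -8.72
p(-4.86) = -1.24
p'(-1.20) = -1.40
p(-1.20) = -19.76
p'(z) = 2*z + 1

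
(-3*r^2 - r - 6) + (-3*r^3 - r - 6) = -3*r^3 - 3*r^2 - 2*r - 12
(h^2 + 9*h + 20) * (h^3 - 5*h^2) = h^5 + 4*h^4 - 25*h^3 - 100*h^2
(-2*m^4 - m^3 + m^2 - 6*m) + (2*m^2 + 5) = -2*m^4 - m^3 + 3*m^2 - 6*m + 5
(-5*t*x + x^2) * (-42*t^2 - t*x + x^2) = 210*t^3*x - 37*t^2*x^2 - 6*t*x^3 + x^4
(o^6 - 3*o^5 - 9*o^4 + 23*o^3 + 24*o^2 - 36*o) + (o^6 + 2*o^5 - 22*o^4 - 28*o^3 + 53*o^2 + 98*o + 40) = 2*o^6 - o^5 - 31*o^4 - 5*o^3 + 77*o^2 + 62*o + 40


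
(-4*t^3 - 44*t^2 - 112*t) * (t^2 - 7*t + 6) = -4*t^5 - 16*t^4 + 172*t^3 + 520*t^2 - 672*t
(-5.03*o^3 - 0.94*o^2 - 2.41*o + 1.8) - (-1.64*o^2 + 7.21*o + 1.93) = -5.03*o^3 + 0.7*o^2 - 9.62*o - 0.13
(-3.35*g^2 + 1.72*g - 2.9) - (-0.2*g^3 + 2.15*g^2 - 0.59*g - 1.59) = 0.2*g^3 - 5.5*g^2 + 2.31*g - 1.31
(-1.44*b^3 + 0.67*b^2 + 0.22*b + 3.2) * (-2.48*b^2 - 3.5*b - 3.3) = 3.5712*b^5 + 3.3784*b^4 + 1.8614*b^3 - 10.917*b^2 - 11.926*b - 10.56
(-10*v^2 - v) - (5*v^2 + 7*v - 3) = -15*v^2 - 8*v + 3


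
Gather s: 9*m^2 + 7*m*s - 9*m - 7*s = 9*m^2 - 9*m + s*(7*m - 7)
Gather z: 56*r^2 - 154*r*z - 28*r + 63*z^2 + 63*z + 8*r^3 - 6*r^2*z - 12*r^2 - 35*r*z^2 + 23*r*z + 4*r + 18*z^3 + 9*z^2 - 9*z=8*r^3 + 44*r^2 - 24*r + 18*z^3 + z^2*(72 - 35*r) + z*(-6*r^2 - 131*r + 54)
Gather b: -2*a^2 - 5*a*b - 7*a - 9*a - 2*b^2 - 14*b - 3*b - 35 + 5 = -2*a^2 - 16*a - 2*b^2 + b*(-5*a - 17) - 30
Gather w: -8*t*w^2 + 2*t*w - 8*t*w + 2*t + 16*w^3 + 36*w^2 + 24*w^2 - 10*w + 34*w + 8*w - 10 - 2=2*t + 16*w^3 + w^2*(60 - 8*t) + w*(32 - 6*t) - 12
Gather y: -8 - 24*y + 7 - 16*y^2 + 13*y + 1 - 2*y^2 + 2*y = -18*y^2 - 9*y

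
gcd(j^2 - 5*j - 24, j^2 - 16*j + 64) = j - 8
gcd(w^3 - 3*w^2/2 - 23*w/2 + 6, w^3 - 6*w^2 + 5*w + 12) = w - 4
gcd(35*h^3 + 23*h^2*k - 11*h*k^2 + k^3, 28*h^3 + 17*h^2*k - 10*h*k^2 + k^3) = 7*h^2 + 6*h*k - k^2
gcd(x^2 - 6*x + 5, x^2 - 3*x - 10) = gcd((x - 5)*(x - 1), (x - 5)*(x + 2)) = x - 5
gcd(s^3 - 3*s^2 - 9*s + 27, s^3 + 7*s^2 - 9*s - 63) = s^2 - 9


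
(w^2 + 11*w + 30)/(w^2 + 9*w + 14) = (w^2 + 11*w + 30)/(w^2 + 9*w + 14)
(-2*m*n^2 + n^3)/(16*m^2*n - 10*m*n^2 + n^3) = -n/(8*m - n)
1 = 1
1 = 1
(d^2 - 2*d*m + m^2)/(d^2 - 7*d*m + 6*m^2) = (d - m)/(d - 6*m)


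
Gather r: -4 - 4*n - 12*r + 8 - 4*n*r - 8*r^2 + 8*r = -4*n - 8*r^2 + r*(-4*n - 4) + 4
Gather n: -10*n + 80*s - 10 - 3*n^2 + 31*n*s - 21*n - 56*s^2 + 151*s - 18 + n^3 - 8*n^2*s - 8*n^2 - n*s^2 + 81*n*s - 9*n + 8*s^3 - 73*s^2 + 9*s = n^3 + n^2*(-8*s - 11) + n*(-s^2 + 112*s - 40) + 8*s^3 - 129*s^2 + 240*s - 28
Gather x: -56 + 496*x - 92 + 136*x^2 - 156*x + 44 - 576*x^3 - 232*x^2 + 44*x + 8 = -576*x^3 - 96*x^2 + 384*x - 96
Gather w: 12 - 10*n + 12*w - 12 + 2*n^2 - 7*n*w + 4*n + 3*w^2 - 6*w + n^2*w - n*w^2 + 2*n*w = 2*n^2 - 6*n + w^2*(3 - n) + w*(n^2 - 5*n + 6)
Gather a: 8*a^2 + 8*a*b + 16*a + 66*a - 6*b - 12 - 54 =8*a^2 + a*(8*b + 82) - 6*b - 66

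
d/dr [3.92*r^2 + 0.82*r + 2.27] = 7.84*r + 0.82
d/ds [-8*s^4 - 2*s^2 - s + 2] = -32*s^3 - 4*s - 1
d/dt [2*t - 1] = 2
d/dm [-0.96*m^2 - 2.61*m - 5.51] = -1.92*m - 2.61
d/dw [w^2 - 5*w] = 2*w - 5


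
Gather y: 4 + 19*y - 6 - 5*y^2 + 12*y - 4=-5*y^2 + 31*y - 6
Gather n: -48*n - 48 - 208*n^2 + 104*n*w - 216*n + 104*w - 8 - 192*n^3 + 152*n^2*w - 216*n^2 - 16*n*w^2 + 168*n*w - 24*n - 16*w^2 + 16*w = -192*n^3 + n^2*(152*w - 424) + n*(-16*w^2 + 272*w - 288) - 16*w^2 + 120*w - 56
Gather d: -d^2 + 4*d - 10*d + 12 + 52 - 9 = -d^2 - 6*d + 55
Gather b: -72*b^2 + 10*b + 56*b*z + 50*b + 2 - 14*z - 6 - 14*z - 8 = -72*b^2 + b*(56*z + 60) - 28*z - 12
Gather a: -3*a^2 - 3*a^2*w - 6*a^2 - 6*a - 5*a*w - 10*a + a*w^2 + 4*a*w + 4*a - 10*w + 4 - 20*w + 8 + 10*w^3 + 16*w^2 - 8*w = a^2*(-3*w - 9) + a*(w^2 - w - 12) + 10*w^3 + 16*w^2 - 38*w + 12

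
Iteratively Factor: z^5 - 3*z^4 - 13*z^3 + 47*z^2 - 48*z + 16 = (z - 1)*(z^4 - 2*z^3 - 15*z^2 + 32*z - 16) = (z - 1)^2*(z^3 - z^2 - 16*z + 16) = (z - 4)*(z - 1)^2*(z^2 + 3*z - 4) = (z - 4)*(z - 1)^3*(z + 4)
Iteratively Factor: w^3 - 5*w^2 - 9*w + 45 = (w + 3)*(w^2 - 8*w + 15) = (w - 5)*(w + 3)*(w - 3)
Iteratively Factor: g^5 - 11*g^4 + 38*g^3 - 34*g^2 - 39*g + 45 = (g - 1)*(g^4 - 10*g^3 + 28*g^2 - 6*g - 45) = (g - 3)*(g - 1)*(g^3 - 7*g^2 + 7*g + 15) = (g - 3)*(g - 1)*(g + 1)*(g^2 - 8*g + 15) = (g - 5)*(g - 3)*(g - 1)*(g + 1)*(g - 3)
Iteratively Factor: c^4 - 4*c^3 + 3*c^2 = (c)*(c^3 - 4*c^2 + 3*c) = c*(c - 3)*(c^2 - c) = c*(c - 3)*(c - 1)*(c)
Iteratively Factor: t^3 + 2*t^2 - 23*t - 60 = (t - 5)*(t^2 + 7*t + 12) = (t - 5)*(t + 4)*(t + 3)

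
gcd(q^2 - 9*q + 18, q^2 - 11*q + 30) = q - 6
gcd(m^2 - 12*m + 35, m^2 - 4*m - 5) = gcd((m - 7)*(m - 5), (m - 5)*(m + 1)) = m - 5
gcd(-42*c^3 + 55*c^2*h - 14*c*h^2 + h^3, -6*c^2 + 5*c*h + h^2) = c - h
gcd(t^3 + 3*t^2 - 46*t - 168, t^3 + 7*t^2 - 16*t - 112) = t + 4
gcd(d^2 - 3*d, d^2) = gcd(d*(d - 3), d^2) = d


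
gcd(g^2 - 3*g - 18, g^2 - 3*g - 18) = g^2 - 3*g - 18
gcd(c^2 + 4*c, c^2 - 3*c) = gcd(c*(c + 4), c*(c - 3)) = c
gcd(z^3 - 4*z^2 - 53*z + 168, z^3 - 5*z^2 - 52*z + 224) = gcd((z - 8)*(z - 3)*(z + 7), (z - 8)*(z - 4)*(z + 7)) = z^2 - z - 56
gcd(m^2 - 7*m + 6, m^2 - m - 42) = 1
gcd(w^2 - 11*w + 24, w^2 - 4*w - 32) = w - 8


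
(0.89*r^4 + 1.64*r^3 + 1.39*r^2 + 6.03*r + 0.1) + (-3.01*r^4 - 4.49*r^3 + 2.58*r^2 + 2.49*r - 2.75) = -2.12*r^4 - 2.85*r^3 + 3.97*r^2 + 8.52*r - 2.65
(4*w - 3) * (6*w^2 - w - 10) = 24*w^3 - 22*w^2 - 37*w + 30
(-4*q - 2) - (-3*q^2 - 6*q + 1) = 3*q^2 + 2*q - 3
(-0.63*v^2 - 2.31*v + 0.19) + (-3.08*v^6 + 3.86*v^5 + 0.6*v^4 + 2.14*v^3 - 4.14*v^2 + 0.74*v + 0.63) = -3.08*v^6 + 3.86*v^5 + 0.6*v^4 + 2.14*v^3 - 4.77*v^2 - 1.57*v + 0.82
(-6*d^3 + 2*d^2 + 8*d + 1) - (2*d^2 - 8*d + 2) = -6*d^3 + 16*d - 1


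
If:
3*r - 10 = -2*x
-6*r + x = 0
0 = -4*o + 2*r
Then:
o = 1/3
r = 2/3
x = 4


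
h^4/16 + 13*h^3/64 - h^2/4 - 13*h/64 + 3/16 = (h/4 + 1/4)*(h/4 + 1)*(h - 1)*(h - 3/4)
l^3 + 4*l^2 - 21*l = l*(l - 3)*(l + 7)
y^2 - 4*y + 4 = (y - 2)^2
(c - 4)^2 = c^2 - 8*c + 16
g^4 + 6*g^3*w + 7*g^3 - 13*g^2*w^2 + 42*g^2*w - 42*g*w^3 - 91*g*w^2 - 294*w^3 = (g + 7)*(g - 3*w)*(g + 2*w)*(g + 7*w)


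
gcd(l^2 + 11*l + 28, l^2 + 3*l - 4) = l + 4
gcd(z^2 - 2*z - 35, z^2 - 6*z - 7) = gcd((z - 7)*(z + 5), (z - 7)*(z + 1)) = z - 7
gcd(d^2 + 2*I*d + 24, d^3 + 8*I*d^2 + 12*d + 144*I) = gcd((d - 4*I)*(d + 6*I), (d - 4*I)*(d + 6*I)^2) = d^2 + 2*I*d + 24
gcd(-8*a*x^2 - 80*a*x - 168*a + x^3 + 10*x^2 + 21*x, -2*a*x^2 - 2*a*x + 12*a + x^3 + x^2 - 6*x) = x + 3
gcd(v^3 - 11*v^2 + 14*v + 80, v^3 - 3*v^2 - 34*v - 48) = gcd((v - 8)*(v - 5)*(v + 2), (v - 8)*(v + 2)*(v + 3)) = v^2 - 6*v - 16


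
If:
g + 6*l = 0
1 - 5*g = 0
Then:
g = 1/5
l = -1/30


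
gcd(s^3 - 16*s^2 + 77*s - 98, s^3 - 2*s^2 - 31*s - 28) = s - 7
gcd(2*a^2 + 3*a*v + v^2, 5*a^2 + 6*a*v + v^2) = a + v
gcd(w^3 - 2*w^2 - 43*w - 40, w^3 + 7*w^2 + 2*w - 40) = w + 5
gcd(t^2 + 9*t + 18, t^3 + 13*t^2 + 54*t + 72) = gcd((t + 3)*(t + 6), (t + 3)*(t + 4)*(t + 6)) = t^2 + 9*t + 18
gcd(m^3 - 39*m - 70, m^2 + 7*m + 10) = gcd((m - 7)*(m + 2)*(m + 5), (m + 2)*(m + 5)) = m^2 + 7*m + 10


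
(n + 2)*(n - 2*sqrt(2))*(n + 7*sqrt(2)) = n^3 + 2*n^2 + 5*sqrt(2)*n^2 - 28*n + 10*sqrt(2)*n - 56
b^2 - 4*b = b*(b - 4)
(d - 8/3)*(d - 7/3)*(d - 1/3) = d^3 - 16*d^2/3 + 71*d/9 - 56/27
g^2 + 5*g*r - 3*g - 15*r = (g - 3)*(g + 5*r)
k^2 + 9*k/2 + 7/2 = (k + 1)*(k + 7/2)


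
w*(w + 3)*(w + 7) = w^3 + 10*w^2 + 21*w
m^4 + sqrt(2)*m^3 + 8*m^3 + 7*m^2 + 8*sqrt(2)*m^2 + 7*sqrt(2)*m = m*(m + 1)*(m + 7)*(m + sqrt(2))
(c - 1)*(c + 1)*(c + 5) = c^3 + 5*c^2 - c - 5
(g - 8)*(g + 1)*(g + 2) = g^3 - 5*g^2 - 22*g - 16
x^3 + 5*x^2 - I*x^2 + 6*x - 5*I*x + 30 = (x + 5)*(x - 3*I)*(x + 2*I)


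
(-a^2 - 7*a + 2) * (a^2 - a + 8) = -a^4 - 6*a^3 + a^2 - 58*a + 16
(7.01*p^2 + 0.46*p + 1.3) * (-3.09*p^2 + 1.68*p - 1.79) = -21.6609*p^4 + 10.3554*p^3 - 15.7921*p^2 + 1.3606*p - 2.327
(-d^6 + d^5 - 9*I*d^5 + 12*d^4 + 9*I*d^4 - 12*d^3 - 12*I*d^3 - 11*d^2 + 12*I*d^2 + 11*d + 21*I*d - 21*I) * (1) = -d^6 + d^5 - 9*I*d^5 + 12*d^4 + 9*I*d^4 - 12*d^3 - 12*I*d^3 - 11*d^2 + 12*I*d^2 + 11*d + 21*I*d - 21*I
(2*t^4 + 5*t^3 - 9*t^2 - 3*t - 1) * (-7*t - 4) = -14*t^5 - 43*t^4 + 43*t^3 + 57*t^2 + 19*t + 4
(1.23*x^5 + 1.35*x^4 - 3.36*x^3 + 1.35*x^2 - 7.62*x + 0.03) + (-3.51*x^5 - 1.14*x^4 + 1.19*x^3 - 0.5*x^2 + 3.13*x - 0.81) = -2.28*x^5 + 0.21*x^4 - 2.17*x^3 + 0.85*x^2 - 4.49*x - 0.78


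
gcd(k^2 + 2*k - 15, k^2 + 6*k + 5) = k + 5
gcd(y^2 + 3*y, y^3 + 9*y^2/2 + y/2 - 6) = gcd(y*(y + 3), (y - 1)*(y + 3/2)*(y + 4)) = 1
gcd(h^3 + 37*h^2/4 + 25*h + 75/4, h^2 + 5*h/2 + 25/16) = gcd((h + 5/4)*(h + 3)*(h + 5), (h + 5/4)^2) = h + 5/4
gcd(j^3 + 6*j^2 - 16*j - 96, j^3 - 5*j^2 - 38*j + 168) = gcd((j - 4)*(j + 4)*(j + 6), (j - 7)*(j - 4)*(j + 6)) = j^2 + 2*j - 24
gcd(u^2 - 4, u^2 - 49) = 1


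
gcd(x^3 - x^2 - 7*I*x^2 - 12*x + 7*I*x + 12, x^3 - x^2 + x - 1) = x - 1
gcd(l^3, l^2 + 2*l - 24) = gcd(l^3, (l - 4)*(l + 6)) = 1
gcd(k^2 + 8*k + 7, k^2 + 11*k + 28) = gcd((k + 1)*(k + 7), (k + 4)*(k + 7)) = k + 7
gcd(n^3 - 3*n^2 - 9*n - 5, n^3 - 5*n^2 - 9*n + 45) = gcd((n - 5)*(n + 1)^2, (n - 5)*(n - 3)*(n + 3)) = n - 5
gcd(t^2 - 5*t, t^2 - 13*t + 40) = t - 5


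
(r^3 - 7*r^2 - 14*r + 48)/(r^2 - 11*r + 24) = (r^2 + r - 6)/(r - 3)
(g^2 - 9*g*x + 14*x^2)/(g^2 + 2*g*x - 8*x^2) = (g - 7*x)/(g + 4*x)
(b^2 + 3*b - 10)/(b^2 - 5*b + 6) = (b + 5)/(b - 3)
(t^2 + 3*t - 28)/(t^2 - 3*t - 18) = (-t^2 - 3*t + 28)/(-t^2 + 3*t + 18)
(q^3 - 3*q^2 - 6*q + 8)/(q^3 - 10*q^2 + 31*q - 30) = (q^3 - 3*q^2 - 6*q + 8)/(q^3 - 10*q^2 + 31*q - 30)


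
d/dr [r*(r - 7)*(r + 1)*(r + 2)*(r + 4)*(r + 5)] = 6*r^5 + 25*r^4 - 140*r^3 - 795*r^2 - 1012*r - 280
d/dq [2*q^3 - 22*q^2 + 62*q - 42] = 6*q^2 - 44*q + 62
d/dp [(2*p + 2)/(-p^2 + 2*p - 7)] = 2*(-p^2 + 2*p + 2*(p - 1)*(p + 1) - 7)/(p^2 - 2*p + 7)^2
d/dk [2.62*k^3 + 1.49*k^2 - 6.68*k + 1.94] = 7.86*k^2 + 2.98*k - 6.68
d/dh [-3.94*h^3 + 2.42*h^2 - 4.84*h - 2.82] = -11.82*h^2 + 4.84*h - 4.84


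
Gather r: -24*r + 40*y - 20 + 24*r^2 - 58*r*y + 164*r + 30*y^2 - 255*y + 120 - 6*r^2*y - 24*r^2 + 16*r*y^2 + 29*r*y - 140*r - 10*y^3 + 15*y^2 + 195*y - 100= -6*r^2*y + r*(16*y^2 - 29*y) - 10*y^3 + 45*y^2 - 20*y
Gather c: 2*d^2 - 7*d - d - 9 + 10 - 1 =2*d^2 - 8*d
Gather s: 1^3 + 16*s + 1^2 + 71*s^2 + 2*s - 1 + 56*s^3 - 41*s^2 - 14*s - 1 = 56*s^3 + 30*s^2 + 4*s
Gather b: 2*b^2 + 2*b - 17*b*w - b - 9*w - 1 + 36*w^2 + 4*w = 2*b^2 + b*(1 - 17*w) + 36*w^2 - 5*w - 1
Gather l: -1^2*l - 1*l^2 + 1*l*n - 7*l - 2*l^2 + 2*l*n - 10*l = -3*l^2 + l*(3*n - 18)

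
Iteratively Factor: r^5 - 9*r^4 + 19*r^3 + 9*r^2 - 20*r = (r + 1)*(r^4 - 10*r^3 + 29*r^2 - 20*r) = r*(r + 1)*(r^3 - 10*r^2 + 29*r - 20) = r*(r - 1)*(r + 1)*(r^2 - 9*r + 20) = r*(r - 5)*(r - 1)*(r + 1)*(r - 4)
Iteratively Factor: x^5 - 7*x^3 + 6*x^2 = (x + 3)*(x^4 - 3*x^3 + 2*x^2) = (x - 1)*(x + 3)*(x^3 - 2*x^2) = (x - 2)*(x - 1)*(x + 3)*(x^2) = x*(x - 2)*(x - 1)*(x + 3)*(x)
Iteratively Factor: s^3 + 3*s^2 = (s)*(s^2 + 3*s) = s*(s + 3)*(s)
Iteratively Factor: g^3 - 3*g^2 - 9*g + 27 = (g - 3)*(g^2 - 9) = (g - 3)^2*(g + 3)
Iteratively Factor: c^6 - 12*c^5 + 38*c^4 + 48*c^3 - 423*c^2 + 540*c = (c - 3)*(c^5 - 9*c^4 + 11*c^3 + 81*c^2 - 180*c) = (c - 3)*(c + 3)*(c^4 - 12*c^3 + 47*c^2 - 60*c) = (c - 3)^2*(c + 3)*(c^3 - 9*c^2 + 20*c) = (c - 5)*(c - 3)^2*(c + 3)*(c^2 - 4*c) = (c - 5)*(c - 4)*(c - 3)^2*(c + 3)*(c)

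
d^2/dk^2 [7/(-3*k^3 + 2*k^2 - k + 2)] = 14*((9*k - 2)*(3*k^3 - 2*k^2 + k - 2) - (9*k^2 - 4*k + 1)^2)/(3*k^3 - 2*k^2 + k - 2)^3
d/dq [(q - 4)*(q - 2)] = 2*q - 6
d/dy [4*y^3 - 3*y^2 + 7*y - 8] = 12*y^2 - 6*y + 7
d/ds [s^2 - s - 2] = 2*s - 1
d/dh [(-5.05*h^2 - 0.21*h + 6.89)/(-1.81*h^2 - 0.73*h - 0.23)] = (3.3064*h^2 + 27.2648*h + 5.078)/(3.2761*h^4 + 2.6426*h^3 + 1.3655*h^2 + 0.3358*h + 0.0529)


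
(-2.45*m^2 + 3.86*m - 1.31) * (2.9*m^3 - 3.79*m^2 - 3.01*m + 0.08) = -7.105*m^5 + 20.4795*m^4 - 11.0539*m^3 - 6.8497*m^2 + 4.2519*m - 0.1048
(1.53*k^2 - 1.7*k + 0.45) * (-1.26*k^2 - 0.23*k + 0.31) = -1.9278*k^4 + 1.7901*k^3 + 0.2983*k^2 - 0.6305*k + 0.1395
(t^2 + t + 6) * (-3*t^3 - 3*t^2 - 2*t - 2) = -3*t^5 - 6*t^4 - 23*t^3 - 22*t^2 - 14*t - 12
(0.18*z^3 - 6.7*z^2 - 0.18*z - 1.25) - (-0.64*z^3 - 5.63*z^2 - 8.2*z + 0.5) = 0.82*z^3 - 1.07*z^2 + 8.02*z - 1.75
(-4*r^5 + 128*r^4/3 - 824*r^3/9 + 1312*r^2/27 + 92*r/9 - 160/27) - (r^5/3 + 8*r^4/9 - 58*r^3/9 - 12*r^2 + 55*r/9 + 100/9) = -13*r^5/3 + 376*r^4/9 - 766*r^3/9 + 1636*r^2/27 + 37*r/9 - 460/27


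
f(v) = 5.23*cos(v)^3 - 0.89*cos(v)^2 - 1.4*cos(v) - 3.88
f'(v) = -15.69*sin(v)*cos(v)^2 + 1.78*sin(v)*cos(v) + 1.4*sin(v) = (-15.69*cos(v)^2 + 1.78*cos(v) + 1.4)*sin(v)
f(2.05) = -3.94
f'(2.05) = -2.45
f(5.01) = -4.24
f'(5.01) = -0.55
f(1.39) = -4.13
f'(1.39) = 1.19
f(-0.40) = -1.84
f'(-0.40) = 4.00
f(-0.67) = -3.01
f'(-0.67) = 4.25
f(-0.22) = -1.23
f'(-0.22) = 2.58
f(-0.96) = -3.99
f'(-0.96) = 2.24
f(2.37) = -5.26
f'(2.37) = -5.53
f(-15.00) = -5.62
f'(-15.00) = 5.86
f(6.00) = -1.42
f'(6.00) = 3.17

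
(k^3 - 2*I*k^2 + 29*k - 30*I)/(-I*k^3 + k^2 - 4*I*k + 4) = (-k^3 + 2*I*k^2 - 29*k + 30*I)/(I*k^3 - k^2 + 4*I*k - 4)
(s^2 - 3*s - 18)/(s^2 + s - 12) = (s^2 - 3*s - 18)/(s^2 + s - 12)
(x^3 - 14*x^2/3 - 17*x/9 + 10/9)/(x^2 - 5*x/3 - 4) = (-9*x^3 + 42*x^2 + 17*x - 10)/(3*(-3*x^2 + 5*x + 12))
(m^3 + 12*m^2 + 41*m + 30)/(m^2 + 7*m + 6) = m + 5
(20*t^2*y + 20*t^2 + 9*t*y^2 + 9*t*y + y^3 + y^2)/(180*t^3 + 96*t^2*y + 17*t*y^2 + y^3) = (4*t*y + 4*t + y^2 + y)/(36*t^2 + 12*t*y + y^2)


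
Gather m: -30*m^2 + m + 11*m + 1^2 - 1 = -30*m^2 + 12*m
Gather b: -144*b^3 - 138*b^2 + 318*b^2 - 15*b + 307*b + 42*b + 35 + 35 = -144*b^3 + 180*b^2 + 334*b + 70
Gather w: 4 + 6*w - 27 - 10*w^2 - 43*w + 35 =-10*w^2 - 37*w + 12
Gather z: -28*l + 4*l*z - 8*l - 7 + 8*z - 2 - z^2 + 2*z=-36*l - z^2 + z*(4*l + 10) - 9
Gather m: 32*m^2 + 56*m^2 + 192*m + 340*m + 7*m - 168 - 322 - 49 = 88*m^2 + 539*m - 539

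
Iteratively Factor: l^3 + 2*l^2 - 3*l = (l - 1)*(l^2 + 3*l) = l*(l - 1)*(l + 3)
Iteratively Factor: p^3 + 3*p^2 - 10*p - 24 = (p + 2)*(p^2 + p - 12) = (p - 3)*(p + 2)*(p + 4)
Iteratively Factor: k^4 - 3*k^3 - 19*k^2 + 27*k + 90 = (k + 2)*(k^3 - 5*k^2 - 9*k + 45) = (k - 5)*(k + 2)*(k^2 - 9) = (k - 5)*(k - 3)*(k + 2)*(k + 3)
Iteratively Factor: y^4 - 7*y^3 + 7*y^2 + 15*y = (y - 3)*(y^3 - 4*y^2 - 5*y) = y*(y - 3)*(y^2 - 4*y - 5) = y*(y - 5)*(y - 3)*(y + 1)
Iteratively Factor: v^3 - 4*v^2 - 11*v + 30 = (v - 5)*(v^2 + v - 6) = (v - 5)*(v - 2)*(v + 3)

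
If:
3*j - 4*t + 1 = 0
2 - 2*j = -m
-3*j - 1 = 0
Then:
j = -1/3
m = -8/3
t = 0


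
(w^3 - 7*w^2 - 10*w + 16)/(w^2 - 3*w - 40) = (w^2 + w - 2)/(w + 5)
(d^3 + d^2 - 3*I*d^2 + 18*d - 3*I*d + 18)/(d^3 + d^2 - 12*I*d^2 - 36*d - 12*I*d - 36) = (d + 3*I)/(d - 6*I)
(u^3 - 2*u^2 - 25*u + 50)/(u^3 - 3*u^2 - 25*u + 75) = (u - 2)/(u - 3)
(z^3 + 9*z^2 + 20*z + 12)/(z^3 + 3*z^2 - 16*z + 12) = (z^2 + 3*z + 2)/(z^2 - 3*z + 2)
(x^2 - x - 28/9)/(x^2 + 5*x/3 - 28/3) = (x + 4/3)/(x + 4)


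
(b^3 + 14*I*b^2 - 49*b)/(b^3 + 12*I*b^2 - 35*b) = (b + 7*I)/(b + 5*I)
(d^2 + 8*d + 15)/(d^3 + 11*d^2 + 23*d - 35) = (d + 3)/(d^2 + 6*d - 7)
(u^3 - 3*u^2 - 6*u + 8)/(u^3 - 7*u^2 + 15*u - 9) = (u^2 - 2*u - 8)/(u^2 - 6*u + 9)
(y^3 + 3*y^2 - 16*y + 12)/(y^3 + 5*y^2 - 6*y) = (y - 2)/y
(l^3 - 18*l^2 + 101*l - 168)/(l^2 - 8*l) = l - 10 + 21/l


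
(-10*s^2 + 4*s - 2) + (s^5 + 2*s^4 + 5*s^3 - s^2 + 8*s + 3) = s^5 + 2*s^4 + 5*s^3 - 11*s^2 + 12*s + 1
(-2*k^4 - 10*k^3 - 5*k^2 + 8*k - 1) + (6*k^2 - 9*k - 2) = -2*k^4 - 10*k^3 + k^2 - k - 3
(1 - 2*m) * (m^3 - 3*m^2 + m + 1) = -2*m^4 + 7*m^3 - 5*m^2 - m + 1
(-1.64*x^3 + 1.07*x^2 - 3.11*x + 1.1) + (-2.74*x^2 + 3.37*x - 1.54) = -1.64*x^3 - 1.67*x^2 + 0.26*x - 0.44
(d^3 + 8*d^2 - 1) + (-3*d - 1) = d^3 + 8*d^2 - 3*d - 2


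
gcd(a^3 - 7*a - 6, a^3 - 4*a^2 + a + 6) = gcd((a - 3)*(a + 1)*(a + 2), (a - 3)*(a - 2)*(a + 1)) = a^2 - 2*a - 3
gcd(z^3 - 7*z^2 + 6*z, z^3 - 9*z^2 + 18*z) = z^2 - 6*z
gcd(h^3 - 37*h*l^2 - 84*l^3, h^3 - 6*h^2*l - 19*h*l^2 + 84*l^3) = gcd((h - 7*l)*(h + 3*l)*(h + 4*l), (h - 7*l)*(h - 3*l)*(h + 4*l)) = h^2 - 3*h*l - 28*l^2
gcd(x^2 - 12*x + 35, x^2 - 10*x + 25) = x - 5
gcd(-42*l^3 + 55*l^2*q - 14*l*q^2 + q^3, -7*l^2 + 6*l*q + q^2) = -l + q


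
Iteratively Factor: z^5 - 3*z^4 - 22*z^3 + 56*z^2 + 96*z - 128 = (z - 1)*(z^4 - 2*z^3 - 24*z^2 + 32*z + 128) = (z - 1)*(z + 2)*(z^3 - 4*z^2 - 16*z + 64) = (z - 4)*(z - 1)*(z + 2)*(z^2 - 16) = (z - 4)*(z - 1)*(z + 2)*(z + 4)*(z - 4)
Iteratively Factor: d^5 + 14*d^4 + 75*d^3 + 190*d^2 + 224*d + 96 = (d + 4)*(d^4 + 10*d^3 + 35*d^2 + 50*d + 24) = (d + 1)*(d + 4)*(d^3 + 9*d^2 + 26*d + 24) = (d + 1)*(d + 2)*(d + 4)*(d^2 + 7*d + 12) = (d + 1)*(d + 2)*(d + 4)^2*(d + 3)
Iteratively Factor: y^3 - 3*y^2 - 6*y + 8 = (y + 2)*(y^2 - 5*y + 4) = (y - 4)*(y + 2)*(y - 1)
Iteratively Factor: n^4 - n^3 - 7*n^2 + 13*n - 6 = (n + 3)*(n^3 - 4*n^2 + 5*n - 2) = (n - 2)*(n + 3)*(n^2 - 2*n + 1) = (n - 2)*(n - 1)*(n + 3)*(n - 1)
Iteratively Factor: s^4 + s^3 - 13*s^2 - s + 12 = (s + 4)*(s^3 - 3*s^2 - s + 3) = (s - 3)*(s + 4)*(s^2 - 1) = (s - 3)*(s - 1)*(s + 4)*(s + 1)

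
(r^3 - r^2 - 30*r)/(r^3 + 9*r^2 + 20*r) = (r - 6)/(r + 4)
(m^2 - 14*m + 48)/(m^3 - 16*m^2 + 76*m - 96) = 1/(m - 2)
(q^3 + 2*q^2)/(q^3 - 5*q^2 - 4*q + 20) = q^2/(q^2 - 7*q + 10)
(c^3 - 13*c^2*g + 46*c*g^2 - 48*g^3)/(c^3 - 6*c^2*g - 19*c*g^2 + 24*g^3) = (c^2 - 5*c*g + 6*g^2)/(c^2 + 2*c*g - 3*g^2)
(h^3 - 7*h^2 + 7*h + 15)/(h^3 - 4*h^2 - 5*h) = (h - 3)/h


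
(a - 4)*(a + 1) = a^2 - 3*a - 4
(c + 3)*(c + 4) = c^2 + 7*c + 12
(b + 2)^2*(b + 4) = b^3 + 8*b^2 + 20*b + 16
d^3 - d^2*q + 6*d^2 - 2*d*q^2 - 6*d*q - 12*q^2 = (d + 6)*(d - 2*q)*(d + q)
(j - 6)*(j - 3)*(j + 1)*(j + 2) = j^4 - 6*j^3 - 7*j^2 + 36*j + 36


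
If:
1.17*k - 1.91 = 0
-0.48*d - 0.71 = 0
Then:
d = -1.48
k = 1.63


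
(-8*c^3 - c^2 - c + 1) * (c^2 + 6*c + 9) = -8*c^5 - 49*c^4 - 79*c^3 - 14*c^2 - 3*c + 9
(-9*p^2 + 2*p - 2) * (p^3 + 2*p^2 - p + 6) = -9*p^5 - 16*p^4 + 11*p^3 - 60*p^2 + 14*p - 12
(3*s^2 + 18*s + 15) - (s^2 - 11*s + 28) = 2*s^2 + 29*s - 13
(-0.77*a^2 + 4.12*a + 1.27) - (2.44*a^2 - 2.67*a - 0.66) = -3.21*a^2 + 6.79*a + 1.93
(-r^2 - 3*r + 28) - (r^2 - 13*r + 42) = -2*r^2 + 10*r - 14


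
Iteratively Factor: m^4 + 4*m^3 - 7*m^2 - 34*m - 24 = (m + 4)*(m^3 - 7*m - 6) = (m + 1)*(m + 4)*(m^2 - m - 6) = (m - 3)*(m + 1)*(m + 4)*(m + 2)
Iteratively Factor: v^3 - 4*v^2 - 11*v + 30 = (v - 5)*(v^2 + v - 6) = (v - 5)*(v + 3)*(v - 2)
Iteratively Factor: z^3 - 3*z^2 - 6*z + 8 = (z - 1)*(z^2 - 2*z - 8) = (z - 1)*(z + 2)*(z - 4)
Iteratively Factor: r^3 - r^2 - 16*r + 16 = (r + 4)*(r^2 - 5*r + 4) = (r - 4)*(r + 4)*(r - 1)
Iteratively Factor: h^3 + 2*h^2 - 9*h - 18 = (h + 2)*(h^2 - 9) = (h + 2)*(h + 3)*(h - 3)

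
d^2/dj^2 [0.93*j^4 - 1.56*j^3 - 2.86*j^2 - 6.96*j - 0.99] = 11.16*j^2 - 9.36*j - 5.72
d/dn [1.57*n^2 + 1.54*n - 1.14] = 3.14*n + 1.54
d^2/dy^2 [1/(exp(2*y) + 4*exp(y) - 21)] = 4*(-(exp(y) + 1)*(exp(2*y) + 4*exp(y) - 21) + 2*(exp(y) + 2)^2*exp(y))*exp(y)/(exp(2*y) + 4*exp(y) - 21)^3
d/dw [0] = 0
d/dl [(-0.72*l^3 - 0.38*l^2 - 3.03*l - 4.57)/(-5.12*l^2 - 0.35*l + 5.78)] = (3.6864*l^4 + 0.504*l^3 - 27.8654*l^2 - 51.1896*l - 19.1129)/(26.2144*l^4 + 3.584*l^3 - 59.0647*l^2 - 4.046*l + 33.4084)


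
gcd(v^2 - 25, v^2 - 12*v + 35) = v - 5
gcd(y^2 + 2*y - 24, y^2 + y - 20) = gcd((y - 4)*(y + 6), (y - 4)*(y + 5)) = y - 4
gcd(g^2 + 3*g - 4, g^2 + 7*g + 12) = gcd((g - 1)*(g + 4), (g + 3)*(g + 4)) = g + 4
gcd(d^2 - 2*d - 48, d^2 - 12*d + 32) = d - 8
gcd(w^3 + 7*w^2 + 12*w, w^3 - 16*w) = w^2 + 4*w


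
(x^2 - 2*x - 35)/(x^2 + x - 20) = (x - 7)/(x - 4)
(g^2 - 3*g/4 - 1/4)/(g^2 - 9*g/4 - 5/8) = 2*(g - 1)/(2*g - 5)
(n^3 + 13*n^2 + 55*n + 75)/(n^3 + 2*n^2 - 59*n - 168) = (n^2 + 10*n + 25)/(n^2 - n - 56)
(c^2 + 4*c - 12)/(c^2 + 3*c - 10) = (c + 6)/(c + 5)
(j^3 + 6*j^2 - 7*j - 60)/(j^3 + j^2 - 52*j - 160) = (j - 3)/(j - 8)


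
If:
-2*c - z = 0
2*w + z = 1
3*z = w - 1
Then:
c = 1/14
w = 4/7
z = -1/7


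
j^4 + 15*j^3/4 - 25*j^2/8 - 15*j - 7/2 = (j - 2)*(j + 1/4)*(j + 2)*(j + 7/2)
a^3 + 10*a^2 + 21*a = a*(a + 3)*(a + 7)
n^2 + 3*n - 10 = (n - 2)*(n + 5)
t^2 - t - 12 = (t - 4)*(t + 3)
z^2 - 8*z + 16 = (z - 4)^2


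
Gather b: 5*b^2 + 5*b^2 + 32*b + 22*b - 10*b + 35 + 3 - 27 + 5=10*b^2 + 44*b + 16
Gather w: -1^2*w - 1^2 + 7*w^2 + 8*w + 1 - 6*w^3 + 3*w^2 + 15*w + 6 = -6*w^3 + 10*w^2 + 22*w + 6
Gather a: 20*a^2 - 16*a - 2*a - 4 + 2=20*a^2 - 18*a - 2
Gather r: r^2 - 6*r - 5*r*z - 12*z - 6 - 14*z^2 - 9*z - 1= r^2 + r*(-5*z - 6) - 14*z^2 - 21*z - 7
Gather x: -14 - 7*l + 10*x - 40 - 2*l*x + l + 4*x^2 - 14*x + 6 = -6*l + 4*x^2 + x*(-2*l - 4) - 48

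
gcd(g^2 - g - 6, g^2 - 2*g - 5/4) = 1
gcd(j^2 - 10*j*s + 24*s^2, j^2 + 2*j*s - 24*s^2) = -j + 4*s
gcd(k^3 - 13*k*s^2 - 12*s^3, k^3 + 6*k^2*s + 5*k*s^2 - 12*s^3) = k + 3*s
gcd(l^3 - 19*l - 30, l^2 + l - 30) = l - 5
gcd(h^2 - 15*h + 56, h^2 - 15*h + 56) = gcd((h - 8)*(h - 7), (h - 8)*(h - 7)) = h^2 - 15*h + 56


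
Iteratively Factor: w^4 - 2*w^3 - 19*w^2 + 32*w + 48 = (w + 4)*(w^3 - 6*w^2 + 5*w + 12) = (w + 1)*(w + 4)*(w^2 - 7*w + 12) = (w - 4)*(w + 1)*(w + 4)*(w - 3)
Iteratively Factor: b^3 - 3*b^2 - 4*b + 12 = (b - 2)*(b^2 - b - 6) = (b - 2)*(b + 2)*(b - 3)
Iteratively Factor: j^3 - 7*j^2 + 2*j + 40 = (j - 5)*(j^2 - 2*j - 8) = (j - 5)*(j + 2)*(j - 4)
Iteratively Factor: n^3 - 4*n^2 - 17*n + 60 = (n + 4)*(n^2 - 8*n + 15) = (n - 3)*(n + 4)*(n - 5)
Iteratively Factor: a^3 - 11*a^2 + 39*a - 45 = (a - 3)*(a^2 - 8*a + 15) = (a - 3)^2*(a - 5)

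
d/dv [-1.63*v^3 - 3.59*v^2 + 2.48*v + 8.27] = -4.89*v^2 - 7.18*v + 2.48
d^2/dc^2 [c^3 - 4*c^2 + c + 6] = 6*c - 8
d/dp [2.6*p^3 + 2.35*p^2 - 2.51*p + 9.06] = 7.8*p^2 + 4.7*p - 2.51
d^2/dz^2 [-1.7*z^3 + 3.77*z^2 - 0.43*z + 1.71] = 7.54 - 10.2*z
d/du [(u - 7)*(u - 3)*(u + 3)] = 3*u^2 - 14*u - 9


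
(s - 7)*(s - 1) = s^2 - 8*s + 7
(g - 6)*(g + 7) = g^2 + g - 42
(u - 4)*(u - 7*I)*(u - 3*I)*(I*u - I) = I*u^4 + 10*u^3 - 5*I*u^3 - 50*u^2 - 17*I*u^2 + 40*u + 105*I*u - 84*I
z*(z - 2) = z^2 - 2*z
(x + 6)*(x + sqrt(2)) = x^2 + sqrt(2)*x + 6*x + 6*sqrt(2)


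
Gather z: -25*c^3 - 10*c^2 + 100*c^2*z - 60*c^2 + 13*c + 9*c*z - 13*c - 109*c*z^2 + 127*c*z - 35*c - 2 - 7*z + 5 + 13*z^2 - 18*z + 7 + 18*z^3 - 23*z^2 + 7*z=-25*c^3 - 70*c^2 - 35*c + 18*z^3 + z^2*(-109*c - 10) + z*(100*c^2 + 136*c - 18) + 10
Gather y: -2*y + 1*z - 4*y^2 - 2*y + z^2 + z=-4*y^2 - 4*y + z^2 + 2*z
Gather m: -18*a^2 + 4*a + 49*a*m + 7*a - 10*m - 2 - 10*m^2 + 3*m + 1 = -18*a^2 + 11*a - 10*m^2 + m*(49*a - 7) - 1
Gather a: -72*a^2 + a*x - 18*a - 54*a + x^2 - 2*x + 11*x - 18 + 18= -72*a^2 + a*(x - 72) + x^2 + 9*x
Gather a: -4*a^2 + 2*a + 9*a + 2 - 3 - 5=-4*a^2 + 11*a - 6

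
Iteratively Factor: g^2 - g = (g - 1)*(g)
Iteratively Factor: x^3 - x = (x + 1)*(x^2 - x) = x*(x + 1)*(x - 1)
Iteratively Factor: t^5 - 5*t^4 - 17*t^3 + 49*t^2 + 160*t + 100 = (t + 2)*(t^4 - 7*t^3 - 3*t^2 + 55*t + 50) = (t - 5)*(t + 2)*(t^3 - 2*t^2 - 13*t - 10) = (t - 5)^2*(t + 2)*(t^2 + 3*t + 2) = (t - 5)^2*(t + 1)*(t + 2)*(t + 2)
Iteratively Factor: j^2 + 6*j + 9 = (j + 3)*(j + 3)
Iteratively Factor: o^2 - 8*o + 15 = (o - 3)*(o - 5)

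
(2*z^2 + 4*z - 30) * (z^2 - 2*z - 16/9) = 2*z^4 - 374*z^2/9 + 476*z/9 + 160/3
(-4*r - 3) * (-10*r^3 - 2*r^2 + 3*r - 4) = 40*r^4 + 38*r^3 - 6*r^2 + 7*r + 12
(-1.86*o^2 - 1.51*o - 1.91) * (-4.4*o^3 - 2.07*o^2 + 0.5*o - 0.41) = 8.184*o^5 + 10.4942*o^4 + 10.5997*o^3 + 3.9613*o^2 - 0.3359*o + 0.7831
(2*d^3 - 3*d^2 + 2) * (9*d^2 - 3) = 18*d^5 - 27*d^4 - 6*d^3 + 27*d^2 - 6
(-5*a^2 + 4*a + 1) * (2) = -10*a^2 + 8*a + 2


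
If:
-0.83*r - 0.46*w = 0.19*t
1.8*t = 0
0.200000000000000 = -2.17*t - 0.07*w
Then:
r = 1.58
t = 0.00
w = -2.86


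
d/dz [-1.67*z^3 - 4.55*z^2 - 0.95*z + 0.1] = -5.01*z^2 - 9.1*z - 0.95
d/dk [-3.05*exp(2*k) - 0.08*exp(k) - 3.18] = (-6.1*exp(k) - 0.08)*exp(k)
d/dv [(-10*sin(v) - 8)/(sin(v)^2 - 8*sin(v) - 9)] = 2*(5*sin(v)^2 + 8*sin(v) + 13)*cos(v)/((sin(v) - 9)^2*(sin(v) + 1)^2)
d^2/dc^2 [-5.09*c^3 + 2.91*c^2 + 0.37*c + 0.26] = 5.82 - 30.54*c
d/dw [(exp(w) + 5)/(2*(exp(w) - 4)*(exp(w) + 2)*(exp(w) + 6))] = (-exp(3*w) - 19*exp(2*w)/2 - 20*exp(w) + 26)*exp(w)/(exp(6*w) + 8*exp(5*w) - 24*exp(4*w) - 256*exp(3*w) + 16*exp(2*w) + 1920*exp(w) + 2304)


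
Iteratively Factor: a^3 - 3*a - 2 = (a + 1)*(a^2 - a - 2) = (a + 1)^2*(a - 2)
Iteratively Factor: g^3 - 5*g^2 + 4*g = (g - 4)*(g^2 - g) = (g - 4)*(g - 1)*(g)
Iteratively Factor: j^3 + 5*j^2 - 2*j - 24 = (j - 2)*(j^2 + 7*j + 12) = (j - 2)*(j + 3)*(j + 4)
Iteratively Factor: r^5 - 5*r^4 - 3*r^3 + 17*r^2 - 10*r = (r)*(r^4 - 5*r^3 - 3*r^2 + 17*r - 10) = r*(r - 1)*(r^3 - 4*r^2 - 7*r + 10) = r*(r - 1)^2*(r^2 - 3*r - 10) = r*(r - 5)*(r - 1)^2*(r + 2)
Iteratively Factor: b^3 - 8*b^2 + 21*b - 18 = (b - 3)*(b^2 - 5*b + 6) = (b - 3)*(b - 2)*(b - 3)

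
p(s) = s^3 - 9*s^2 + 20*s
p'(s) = 3*s^2 - 18*s + 20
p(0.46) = 7.39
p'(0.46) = 12.35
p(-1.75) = -67.92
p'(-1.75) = 60.69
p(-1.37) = -46.86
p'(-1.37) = 50.29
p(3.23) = 4.40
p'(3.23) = -6.84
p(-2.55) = -126.10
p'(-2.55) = 85.41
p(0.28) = 4.92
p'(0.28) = 15.20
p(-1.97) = -81.97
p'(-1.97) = 67.10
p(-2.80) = -148.51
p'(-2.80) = 93.92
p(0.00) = 0.00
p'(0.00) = 20.00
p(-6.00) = -660.00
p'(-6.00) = 236.00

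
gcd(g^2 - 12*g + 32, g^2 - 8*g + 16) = g - 4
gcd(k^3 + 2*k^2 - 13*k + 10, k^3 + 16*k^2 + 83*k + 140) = k + 5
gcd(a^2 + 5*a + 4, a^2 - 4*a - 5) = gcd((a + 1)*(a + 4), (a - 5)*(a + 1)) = a + 1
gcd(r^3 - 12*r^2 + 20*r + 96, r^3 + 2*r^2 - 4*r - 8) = r + 2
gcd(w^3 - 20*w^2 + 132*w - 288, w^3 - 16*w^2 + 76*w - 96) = w^2 - 14*w + 48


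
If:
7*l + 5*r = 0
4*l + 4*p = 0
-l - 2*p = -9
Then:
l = -9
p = 9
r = 63/5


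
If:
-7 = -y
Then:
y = 7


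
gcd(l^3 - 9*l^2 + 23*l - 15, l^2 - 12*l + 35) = l - 5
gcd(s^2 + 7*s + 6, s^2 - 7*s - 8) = s + 1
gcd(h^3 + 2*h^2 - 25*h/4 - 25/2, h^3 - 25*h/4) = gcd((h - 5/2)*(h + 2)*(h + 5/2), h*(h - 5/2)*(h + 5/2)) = h^2 - 25/4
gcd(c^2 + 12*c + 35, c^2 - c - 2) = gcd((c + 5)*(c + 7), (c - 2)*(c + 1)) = 1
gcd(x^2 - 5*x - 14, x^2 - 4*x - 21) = x - 7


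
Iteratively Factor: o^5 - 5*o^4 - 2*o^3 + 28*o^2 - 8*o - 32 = (o - 2)*(o^4 - 3*o^3 - 8*o^2 + 12*o + 16) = (o - 2)^2*(o^3 - o^2 - 10*o - 8) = (o - 2)^2*(o + 2)*(o^2 - 3*o - 4) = (o - 4)*(o - 2)^2*(o + 2)*(o + 1)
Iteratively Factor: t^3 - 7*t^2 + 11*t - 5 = (t - 1)*(t^2 - 6*t + 5) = (t - 1)^2*(t - 5)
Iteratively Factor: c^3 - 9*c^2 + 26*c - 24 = (c - 3)*(c^2 - 6*c + 8) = (c - 4)*(c - 3)*(c - 2)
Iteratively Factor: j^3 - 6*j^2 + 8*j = (j - 2)*(j^2 - 4*j) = (j - 4)*(j - 2)*(j)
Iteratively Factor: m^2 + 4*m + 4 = (m + 2)*(m + 2)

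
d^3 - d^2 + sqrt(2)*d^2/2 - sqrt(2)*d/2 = d*(d - 1)*(d + sqrt(2)/2)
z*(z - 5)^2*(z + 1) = z^4 - 9*z^3 + 15*z^2 + 25*z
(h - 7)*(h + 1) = h^2 - 6*h - 7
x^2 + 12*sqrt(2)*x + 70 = (x + 5*sqrt(2))*(x + 7*sqrt(2))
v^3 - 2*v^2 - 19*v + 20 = (v - 5)*(v - 1)*(v + 4)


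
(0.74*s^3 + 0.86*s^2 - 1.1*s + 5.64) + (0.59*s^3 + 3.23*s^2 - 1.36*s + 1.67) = 1.33*s^3 + 4.09*s^2 - 2.46*s + 7.31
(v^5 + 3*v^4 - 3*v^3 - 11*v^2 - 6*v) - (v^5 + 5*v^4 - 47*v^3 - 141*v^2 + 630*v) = -2*v^4 + 44*v^3 + 130*v^2 - 636*v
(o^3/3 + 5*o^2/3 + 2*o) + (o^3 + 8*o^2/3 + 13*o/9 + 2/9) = 4*o^3/3 + 13*o^2/3 + 31*o/9 + 2/9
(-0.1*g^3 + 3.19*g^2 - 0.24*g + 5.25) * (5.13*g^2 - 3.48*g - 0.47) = -0.513*g^5 + 16.7127*g^4 - 12.2854*g^3 + 26.2684*g^2 - 18.1572*g - 2.4675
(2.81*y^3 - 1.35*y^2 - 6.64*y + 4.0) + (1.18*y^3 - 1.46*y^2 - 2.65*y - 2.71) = 3.99*y^3 - 2.81*y^2 - 9.29*y + 1.29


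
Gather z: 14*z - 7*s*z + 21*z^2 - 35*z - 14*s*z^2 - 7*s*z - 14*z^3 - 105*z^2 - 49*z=-14*z^3 + z^2*(-14*s - 84) + z*(-14*s - 70)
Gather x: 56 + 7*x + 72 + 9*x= 16*x + 128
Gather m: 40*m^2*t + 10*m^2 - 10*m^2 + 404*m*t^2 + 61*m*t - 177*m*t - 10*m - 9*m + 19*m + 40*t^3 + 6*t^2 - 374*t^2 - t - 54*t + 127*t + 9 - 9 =40*m^2*t + m*(404*t^2 - 116*t) + 40*t^3 - 368*t^2 + 72*t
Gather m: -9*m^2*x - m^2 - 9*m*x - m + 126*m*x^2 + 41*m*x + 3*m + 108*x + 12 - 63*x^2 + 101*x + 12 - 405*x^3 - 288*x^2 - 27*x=m^2*(-9*x - 1) + m*(126*x^2 + 32*x + 2) - 405*x^3 - 351*x^2 + 182*x + 24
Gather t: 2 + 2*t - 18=2*t - 16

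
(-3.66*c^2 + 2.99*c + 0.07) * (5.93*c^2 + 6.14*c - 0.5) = -21.7038*c^4 - 4.7417*c^3 + 20.6037*c^2 - 1.0652*c - 0.035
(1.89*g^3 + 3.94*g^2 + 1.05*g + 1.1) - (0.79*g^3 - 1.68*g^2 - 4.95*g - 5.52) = 1.1*g^3 + 5.62*g^2 + 6.0*g + 6.62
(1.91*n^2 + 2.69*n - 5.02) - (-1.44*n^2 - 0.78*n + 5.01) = 3.35*n^2 + 3.47*n - 10.03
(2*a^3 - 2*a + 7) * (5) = 10*a^3 - 10*a + 35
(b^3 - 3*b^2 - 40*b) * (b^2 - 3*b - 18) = b^5 - 6*b^4 - 49*b^3 + 174*b^2 + 720*b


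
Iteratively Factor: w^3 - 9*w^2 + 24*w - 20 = (w - 2)*(w^2 - 7*w + 10) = (w - 5)*(w - 2)*(w - 2)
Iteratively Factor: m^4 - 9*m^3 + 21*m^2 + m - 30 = (m - 3)*(m^3 - 6*m^2 + 3*m + 10) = (m - 3)*(m + 1)*(m^2 - 7*m + 10) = (m - 5)*(m - 3)*(m + 1)*(m - 2)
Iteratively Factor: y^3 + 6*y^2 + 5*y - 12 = (y + 4)*(y^2 + 2*y - 3) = (y - 1)*(y + 4)*(y + 3)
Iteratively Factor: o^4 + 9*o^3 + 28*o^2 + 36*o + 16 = (o + 2)*(o^3 + 7*o^2 + 14*o + 8) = (o + 2)^2*(o^2 + 5*o + 4) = (o + 2)^2*(o + 4)*(o + 1)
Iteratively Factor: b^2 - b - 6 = (b + 2)*(b - 3)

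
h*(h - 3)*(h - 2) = h^3 - 5*h^2 + 6*h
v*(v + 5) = v^2 + 5*v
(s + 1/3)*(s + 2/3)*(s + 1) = s^3 + 2*s^2 + 11*s/9 + 2/9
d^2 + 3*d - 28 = (d - 4)*(d + 7)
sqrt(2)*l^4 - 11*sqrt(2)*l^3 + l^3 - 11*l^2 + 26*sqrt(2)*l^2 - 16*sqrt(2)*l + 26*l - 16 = (l - 8)*(l - 2)*(l - 1)*(sqrt(2)*l + 1)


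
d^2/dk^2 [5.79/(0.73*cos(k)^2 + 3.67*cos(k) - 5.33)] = (-12.341964*(1 - cos(k)^2)^2 - 46.535967*cos(k)^3 - 174.269157*cos(k)^2 - 20.186835*cos(k) + 213.368448)/(0.73*cos(k)^2 + 3.67*cos(k) - 5.33)^3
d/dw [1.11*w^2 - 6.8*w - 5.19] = 2.22*w - 6.8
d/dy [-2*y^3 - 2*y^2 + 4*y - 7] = -6*y^2 - 4*y + 4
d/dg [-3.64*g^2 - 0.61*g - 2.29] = -7.28*g - 0.61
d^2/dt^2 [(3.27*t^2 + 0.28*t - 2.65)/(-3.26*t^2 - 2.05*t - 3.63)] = (37.755364*t^3 + 401.157996*t^2 + 126.140484*t - 122.455576)/(34.645976*t^6 + 65.35974*t^5 + 156.835014*t^4 + 154.170865*t^3 + 174.635307*t^2 + 81.037935*t + 47.832147)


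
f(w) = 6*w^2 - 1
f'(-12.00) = -144.00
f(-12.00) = 863.00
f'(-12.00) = -144.00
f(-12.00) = 863.00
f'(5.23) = 62.76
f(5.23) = 163.12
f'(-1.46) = -17.52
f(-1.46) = 11.79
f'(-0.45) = -5.40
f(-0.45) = 0.22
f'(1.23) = 14.76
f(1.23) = 8.08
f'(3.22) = 38.64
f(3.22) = 61.21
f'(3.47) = 41.64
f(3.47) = 71.25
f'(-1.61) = -19.32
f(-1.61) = 14.55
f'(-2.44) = -29.28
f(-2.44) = 34.72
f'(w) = 12*w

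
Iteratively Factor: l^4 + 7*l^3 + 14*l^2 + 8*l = (l + 2)*(l^3 + 5*l^2 + 4*l) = (l + 1)*(l + 2)*(l^2 + 4*l) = (l + 1)*(l + 2)*(l + 4)*(l)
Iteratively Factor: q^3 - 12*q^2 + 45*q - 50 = (q - 2)*(q^2 - 10*q + 25) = (q - 5)*(q - 2)*(q - 5)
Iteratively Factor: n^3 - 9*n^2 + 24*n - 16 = (n - 1)*(n^2 - 8*n + 16) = (n - 4)*(n - 1)*(n - 4)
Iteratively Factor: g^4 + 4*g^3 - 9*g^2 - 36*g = (g)*(g^3 + 4*g^2 - 9*g - 36) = g*(g - 3)*(g^2 + 7*g + 12) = g*(g - 3)*(g + 4)*(g + 3)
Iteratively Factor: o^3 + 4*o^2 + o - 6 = (o + 3)*(o^2 + o - 2) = (o - 1)*(o + 3)*(o + 2)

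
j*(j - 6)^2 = j^3 - 12*j^2 + 36*j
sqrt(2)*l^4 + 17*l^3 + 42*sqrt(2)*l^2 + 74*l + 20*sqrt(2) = (l + sqrt(2))*(l + 2*sqrt(2))*(l + 5*sqrt(2))*(sqrt(2)*l + 1)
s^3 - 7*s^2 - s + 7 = (s - 7)*(s - 1)*(s + 1)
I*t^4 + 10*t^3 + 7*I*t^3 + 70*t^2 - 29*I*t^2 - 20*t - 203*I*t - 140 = (t + 7)*(t - 5*I)*(t - 4*I)*(I*t + 1)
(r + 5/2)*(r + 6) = r^2 + 17*r/2 + 15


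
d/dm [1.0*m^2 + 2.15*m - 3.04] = 2.0*m + 2.15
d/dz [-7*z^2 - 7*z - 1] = -14*z - 7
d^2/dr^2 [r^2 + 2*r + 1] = 2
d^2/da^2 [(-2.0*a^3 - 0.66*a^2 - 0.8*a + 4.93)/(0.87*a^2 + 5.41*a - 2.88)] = (-1.4210854715202e-14*a^4 - 122.092996*a^3 + 199.436526*a^2 + 27.664506*a + 277.410794)/(0.658503*a^6 + 12.284487*a^5 + 69.850125*a^4 + 77.008645*a^3 - 231.228*a^2 + 134.618112*a - 23.887872)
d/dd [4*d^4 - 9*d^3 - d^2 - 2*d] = 16*d^3 - 27*d^2 - 2*d - 2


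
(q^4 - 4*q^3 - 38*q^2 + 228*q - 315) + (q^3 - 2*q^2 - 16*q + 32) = q^4 - 3*q^3 - 40*q^2 + 212*q - 283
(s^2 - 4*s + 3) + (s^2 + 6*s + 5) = 2*s^2 + 2*s + 8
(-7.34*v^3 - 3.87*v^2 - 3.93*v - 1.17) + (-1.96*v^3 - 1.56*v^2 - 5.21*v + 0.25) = -9.3*v^3 - 5.43*v^2 - 9.14*v - 0.92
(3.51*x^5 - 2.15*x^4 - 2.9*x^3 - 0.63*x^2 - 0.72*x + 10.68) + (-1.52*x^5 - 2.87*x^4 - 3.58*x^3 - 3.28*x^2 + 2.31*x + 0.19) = 1.99*x^5 - 5.02*x^4 - 6.48*x^3 - 3.91*x^2 + 1.59*x + 10.87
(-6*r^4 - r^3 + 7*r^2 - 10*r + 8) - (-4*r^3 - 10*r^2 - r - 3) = -6*r^4 + 3*r^3 + 17*r^2 - 9*r + 11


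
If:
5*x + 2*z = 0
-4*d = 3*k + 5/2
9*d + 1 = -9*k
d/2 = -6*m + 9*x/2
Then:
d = -13/6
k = 37/18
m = 13/72 - 3*z/10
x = -2*z/5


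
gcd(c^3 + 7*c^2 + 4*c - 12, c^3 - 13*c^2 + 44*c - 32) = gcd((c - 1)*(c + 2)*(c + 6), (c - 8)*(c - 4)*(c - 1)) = c - 1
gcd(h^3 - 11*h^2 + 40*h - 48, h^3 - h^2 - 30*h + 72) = h^2 - 7*h + 12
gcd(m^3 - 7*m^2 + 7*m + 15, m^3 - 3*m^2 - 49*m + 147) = m - 3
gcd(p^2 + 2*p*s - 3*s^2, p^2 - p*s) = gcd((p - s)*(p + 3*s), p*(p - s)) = p - s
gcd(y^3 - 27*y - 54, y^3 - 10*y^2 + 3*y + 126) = y^2 - 3*y - 18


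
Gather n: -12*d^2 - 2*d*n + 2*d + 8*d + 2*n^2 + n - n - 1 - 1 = -12*d^2 - 2*d*n + 10*d + 2*n^2 - 2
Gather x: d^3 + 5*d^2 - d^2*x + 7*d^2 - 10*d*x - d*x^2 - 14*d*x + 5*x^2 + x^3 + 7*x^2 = d^3 + 12*d^2 + x^3 + x^2*(12 - d) + x*(-d^2 - 24*d)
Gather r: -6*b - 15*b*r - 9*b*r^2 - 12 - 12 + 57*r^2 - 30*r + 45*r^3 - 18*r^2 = -6*b + 45*r^3 + r^2*(39 - 9*b) + r*(-15*b - 30) - 24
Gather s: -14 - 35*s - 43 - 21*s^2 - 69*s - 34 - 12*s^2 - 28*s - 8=-33*s^2 - 132*s - 99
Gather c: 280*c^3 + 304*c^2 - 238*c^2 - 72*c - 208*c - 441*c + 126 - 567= 280*c^3 + 66*c^2 - 721*c - 441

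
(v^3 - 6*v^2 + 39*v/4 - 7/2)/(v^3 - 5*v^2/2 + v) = (v - 7/2)/v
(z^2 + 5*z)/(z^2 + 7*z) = (z + 5)/(z + 7)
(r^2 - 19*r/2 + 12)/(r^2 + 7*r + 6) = (r^2 - 19*r/2 + 12)/(r^2 + 7*r + 6)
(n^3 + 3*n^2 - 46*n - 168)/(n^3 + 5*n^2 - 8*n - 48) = (n^2 - n - 42)/(n^2 + n - 12)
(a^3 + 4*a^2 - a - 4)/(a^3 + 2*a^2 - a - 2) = (a + 4)/(a + 2)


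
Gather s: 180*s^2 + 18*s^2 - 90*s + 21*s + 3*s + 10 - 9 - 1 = 198*s^2 - 66*s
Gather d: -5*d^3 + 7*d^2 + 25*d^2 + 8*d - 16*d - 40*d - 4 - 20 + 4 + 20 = -5*d^3 + 32*d^2 - 48*d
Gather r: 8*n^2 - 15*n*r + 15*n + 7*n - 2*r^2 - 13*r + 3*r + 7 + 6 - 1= 8*n^2 + 22*n - 2*r^2 + r*(-15*n - 10) + 12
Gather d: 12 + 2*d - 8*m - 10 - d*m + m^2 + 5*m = d*(2 - m) + m^2 - 3*m + 2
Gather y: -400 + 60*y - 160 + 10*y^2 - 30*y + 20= 10*y^2 + 30*y - 540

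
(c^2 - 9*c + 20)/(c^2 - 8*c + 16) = (c - 5)/(c - 4)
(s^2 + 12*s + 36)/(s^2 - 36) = (s + 6)/(s - 6)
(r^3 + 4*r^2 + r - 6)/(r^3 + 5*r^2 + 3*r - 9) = (r + 2)/(r + 3)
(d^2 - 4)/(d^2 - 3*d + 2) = (d + 2)/(d - 1)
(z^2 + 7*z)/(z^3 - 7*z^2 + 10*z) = (z + 7)/(z^2 - 7*z + 10)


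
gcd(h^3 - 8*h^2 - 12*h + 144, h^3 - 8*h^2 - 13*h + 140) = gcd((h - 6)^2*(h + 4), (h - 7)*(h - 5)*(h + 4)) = h + 4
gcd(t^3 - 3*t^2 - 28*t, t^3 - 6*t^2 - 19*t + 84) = t^2 - 3*t - 28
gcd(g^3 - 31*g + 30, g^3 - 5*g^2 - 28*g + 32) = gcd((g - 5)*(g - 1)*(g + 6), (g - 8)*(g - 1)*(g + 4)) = g - 1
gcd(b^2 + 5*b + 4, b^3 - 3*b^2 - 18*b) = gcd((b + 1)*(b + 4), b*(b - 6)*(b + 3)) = 1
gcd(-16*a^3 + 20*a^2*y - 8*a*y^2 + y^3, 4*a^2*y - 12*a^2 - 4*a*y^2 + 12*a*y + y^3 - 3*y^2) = 4*a^2 - 4*a*y + y^2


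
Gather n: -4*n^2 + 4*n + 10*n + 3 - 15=-4*n^2 + 14*n - 12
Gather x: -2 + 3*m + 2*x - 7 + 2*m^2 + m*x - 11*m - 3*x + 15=2*m^2 - 8*m + x*(m - 1) + 6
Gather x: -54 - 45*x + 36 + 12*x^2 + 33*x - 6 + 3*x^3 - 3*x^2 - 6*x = 3*x^3 + 9*x^2 - 18*x - 24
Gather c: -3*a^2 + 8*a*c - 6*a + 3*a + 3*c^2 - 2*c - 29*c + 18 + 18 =-3*a^2 - 3*a + 3*c^2 + c*(8*a - 31) + 36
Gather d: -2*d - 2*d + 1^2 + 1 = 2 - 4*d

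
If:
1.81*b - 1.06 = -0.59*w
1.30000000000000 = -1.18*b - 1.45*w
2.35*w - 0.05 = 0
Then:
No Solution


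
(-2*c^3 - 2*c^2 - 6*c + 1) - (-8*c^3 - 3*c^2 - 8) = 6*c^3 + c^2 - 6*c + 9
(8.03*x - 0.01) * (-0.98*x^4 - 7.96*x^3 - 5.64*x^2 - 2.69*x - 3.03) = -7.8694*x^5 - 63.909*x^4 - 45.2096*x^3 - 21.5443*x^2 - 24.304*x + 0.0303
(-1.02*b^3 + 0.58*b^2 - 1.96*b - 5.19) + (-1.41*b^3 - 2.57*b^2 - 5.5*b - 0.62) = -2.43*b^3 - 1.99*b^2 - 7.46*b - 5.81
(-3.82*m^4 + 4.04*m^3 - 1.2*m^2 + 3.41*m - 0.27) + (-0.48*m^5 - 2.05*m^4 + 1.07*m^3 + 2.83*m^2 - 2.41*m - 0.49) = -0.48*m^5 - 5.87*m^4 + 5.11*m^3 + 1.63*m^2 + 1.0*m - 0.76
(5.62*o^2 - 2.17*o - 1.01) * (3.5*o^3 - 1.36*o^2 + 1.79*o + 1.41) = 19.67*o^5 - 15.2382*o^4 + 9.476*o^3 + 5.4135*o^2 - 4.8676*o - 1.4241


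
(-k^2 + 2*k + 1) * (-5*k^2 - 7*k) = 5*k^4 - 3*k^3 - 19*k^2 - 7*k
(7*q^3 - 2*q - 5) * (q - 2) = 7*q^4 - 14*q^3 - 2*q^2 - q + 10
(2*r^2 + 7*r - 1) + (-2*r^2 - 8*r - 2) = -r - 3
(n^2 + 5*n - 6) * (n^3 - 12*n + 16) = n^5 + 5*n^4 - 18*n^3 - 44*n^2 + 152*n - 96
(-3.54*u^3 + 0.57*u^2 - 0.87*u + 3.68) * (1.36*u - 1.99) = -4.8144*u^4 + 7.8198*u^3 - 2.3175*u^2 + 6.7361*u - 7.3232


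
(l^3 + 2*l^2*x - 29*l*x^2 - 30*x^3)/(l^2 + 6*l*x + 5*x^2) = (l^2 + l*x - 30*x^2)/(l + 5*x)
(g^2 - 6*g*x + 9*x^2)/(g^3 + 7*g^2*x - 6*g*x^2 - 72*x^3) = (g - 3*x)/(g^2 + 10*g*x + 24*x^2)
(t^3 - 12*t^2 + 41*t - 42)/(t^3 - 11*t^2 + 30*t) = (t^3 - 12*t^2 + 41*t - 42)/(t*(t^2 - 11*t + 30))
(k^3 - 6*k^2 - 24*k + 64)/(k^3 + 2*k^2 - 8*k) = (k - 8)/k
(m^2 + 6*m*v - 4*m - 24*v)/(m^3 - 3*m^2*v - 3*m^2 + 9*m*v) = (m^2 + 6*m*v - 4*m - 24*v)/(m*(m^2 - 3*m*v - 3*m + 9*v))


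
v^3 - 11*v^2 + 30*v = v*(v - 6)*(v - 5)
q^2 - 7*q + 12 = (q - 4)*(q - 3)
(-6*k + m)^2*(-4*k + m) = -144*k^3 + 84*k^2*m - 16*k*m^2 + m^3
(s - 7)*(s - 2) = s^2 - 9*s + 14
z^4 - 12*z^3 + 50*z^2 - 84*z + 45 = (z - 5)*(z - 3)^2*(z - 1)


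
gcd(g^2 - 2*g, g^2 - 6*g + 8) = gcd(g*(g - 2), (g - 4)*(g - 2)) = g - 2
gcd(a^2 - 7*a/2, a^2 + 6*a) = a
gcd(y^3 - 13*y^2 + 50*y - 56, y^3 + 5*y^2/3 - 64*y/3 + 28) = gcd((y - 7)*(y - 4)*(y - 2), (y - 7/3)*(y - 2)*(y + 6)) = y - 2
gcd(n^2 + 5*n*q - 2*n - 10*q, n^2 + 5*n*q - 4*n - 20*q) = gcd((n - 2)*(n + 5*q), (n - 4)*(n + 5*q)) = n + 5*q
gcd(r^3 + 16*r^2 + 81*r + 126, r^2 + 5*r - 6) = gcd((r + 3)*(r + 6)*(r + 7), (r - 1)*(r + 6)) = r + 6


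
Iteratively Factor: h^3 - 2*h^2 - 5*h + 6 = (h + 2)*(h^2 - 4*h + 3) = (h - 3)*(h + 2)*(h - 1)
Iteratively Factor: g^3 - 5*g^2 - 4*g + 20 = (g - 5)*(g^2 - 4) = (g - 5)*(g + 2)*(g - 2)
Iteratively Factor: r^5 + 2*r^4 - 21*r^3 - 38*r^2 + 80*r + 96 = (r + 3)*(r^4 - r^3 - 18*r^2 + 16*r + 32) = (r + 3)*(r + 4)*(r^3 - 5*r^2 + 2*r + 8) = (r - 4)*(r + 3)*(r + 4)*(r^2 - r - 2) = (r - 4)*(r - 2)*(r + 3)*(r + 4)*(r + 1)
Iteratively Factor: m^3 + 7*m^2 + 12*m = (m + 4)*(m^2 + 3*m) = m*(m + 4)*(m + 3)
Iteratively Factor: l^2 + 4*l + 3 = (l + 1)*(l + 3)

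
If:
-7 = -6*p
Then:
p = 7/6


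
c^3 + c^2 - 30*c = c*(c - 5)*(c + 6)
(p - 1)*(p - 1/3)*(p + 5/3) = p^3 + p^2/3 - 17*p/9 + 5/9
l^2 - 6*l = l*(l - 6)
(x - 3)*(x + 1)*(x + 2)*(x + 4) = x^4 + 4*x^3 - 7*x^2 - 34*x - 24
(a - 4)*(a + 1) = a^2 - 3*a - 4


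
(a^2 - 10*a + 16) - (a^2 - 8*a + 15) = 1 - 2*a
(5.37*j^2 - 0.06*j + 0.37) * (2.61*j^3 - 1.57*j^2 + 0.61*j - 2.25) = 14.0157*j^5 - 8.5875*j^4 + 4.3356*j^3 - 12.7*j^2 + 0.3607*j - 0.8325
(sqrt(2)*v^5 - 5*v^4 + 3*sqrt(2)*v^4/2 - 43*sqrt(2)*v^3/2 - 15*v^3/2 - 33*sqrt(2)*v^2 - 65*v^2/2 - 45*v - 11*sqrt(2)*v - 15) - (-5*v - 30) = sqrt(2)*v^5 - 5*v^4 + 3*sqrt(2)*v^4/2 - 43*sqrt(2)*v^3/2 - 15*v^3/2 - 33*sqrt(2)*v^2 - 65*v^2/2 - 40*v - 11*sqrt(2)*v + 15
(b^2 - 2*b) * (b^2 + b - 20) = b^4 - b^3 - 22*b^2 + 40*b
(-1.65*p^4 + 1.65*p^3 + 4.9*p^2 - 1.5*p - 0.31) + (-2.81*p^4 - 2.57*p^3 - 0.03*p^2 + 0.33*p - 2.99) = -4.46*p^4 - 0.92*p^3 + 4.87*p^2 - 1.17*p - 3.3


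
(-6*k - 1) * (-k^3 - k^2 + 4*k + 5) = 6*k^4 + 7*k^3 - 23*k^2 - 34*k - 5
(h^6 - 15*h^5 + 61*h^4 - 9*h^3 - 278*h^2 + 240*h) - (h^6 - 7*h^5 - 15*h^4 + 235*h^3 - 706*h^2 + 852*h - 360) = -8*h^5 + 76*h^4 - 244*h^3 + 428*h^2 - 612*h + 360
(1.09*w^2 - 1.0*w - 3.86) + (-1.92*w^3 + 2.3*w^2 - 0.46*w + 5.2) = -1.92*w^3 + 3.39*w^2 - 1.46*w + 1.34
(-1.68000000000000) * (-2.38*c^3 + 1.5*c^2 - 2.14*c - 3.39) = 3.9984*c^3 - 2.52*c^2 + 3.5952*c + 5.6952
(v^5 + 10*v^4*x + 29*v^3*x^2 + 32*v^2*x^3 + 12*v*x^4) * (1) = v^5 + 10*v^4*x + 29*v^3*x^2 + 32*v^2*x^3 + 12*v*x^4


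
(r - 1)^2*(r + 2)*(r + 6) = r^4 + 6*r^3 - 3*r^2 - 16*r + 12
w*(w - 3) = w^2 - 3*w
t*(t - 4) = t^2 - 4*t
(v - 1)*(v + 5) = v^2 + 4*v - 5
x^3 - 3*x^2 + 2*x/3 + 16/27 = (x - 8/3)*(x - 2/3)*(x + 1/3)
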